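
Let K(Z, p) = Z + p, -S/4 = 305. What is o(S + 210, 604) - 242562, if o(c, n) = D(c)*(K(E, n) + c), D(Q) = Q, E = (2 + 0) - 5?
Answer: 170528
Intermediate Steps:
S = -1220 (S = -4*305 = -1220)
E = -3 (E = 2 - 5 = -3)
o(c, n) = c*(-3 + c + n) (o(c, n) = c*((-3 + n) + c) = c*(-3 + c + n))
o(S + 210, 604) - 242562 = (-1220 + 210)*(-3 + (-1220 + 210) + 604) - 242562 = -1010*(-3 - 1010 + 604) - 242562 = -1010*(-409) - 242562 = 413090 - 242562 = 170528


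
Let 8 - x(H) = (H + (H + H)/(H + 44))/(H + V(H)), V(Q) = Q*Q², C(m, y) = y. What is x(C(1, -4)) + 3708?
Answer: 1263419/340 ≈ 3715.9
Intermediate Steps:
V(Q) = Q³
x(H) = 8 - (H + 2*H/(44 + H))/(H + H³) (x(H) = 8 - (H + (H + H)/(H + 44))/(H + H³) = 8 - (H + (2*H)/(44 + H))/(H + H³) = 8 - (H + 2*H/(44 + H))/(H + H³))
x(C(1, -4)) + 3708 = (306 + 7*(-4) + 8*(-4)³ + 352*(-4)²)/(44 - 4 + (-4)³ + 44*(-4)²) + 3708 = (306 - 28 + 8*(-64) + 352*16)/(44 - 4 - 64 + 44*16) + 3708 = (306 - 28 - 512 + 5632)/(44 - 4 - 64 + 704) + 3708 = 5398/680 + 3708 = (1/680)*5398 + 3708 = 2699/340 + 3708 = 1263419/340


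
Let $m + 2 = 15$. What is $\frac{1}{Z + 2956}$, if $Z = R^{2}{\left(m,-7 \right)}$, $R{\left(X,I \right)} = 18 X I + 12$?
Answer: $\frac{1}{2646832} \approx 3.7781 \cdot 10^{-7}$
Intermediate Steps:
$m = 13$ ($m = -2 + 15 = 13$)
$R{\left(X,I \right)} = 12 + 18 I X$ ($R{\left(X,I \right)} = 18 I X + 12 = 12 + 18 I X$)
$Z = 2643876$ ($Z = \left(12 + 18 \left(-7\right) 13\right)^{2} = \left(12 - 1638\right)^{2} = \left(-1626\right)^{2} = 2643876$)
$\frac{1}{Z + 2956} = \frac{1}{2643876 + 2956} = \frac{1}{2646832}$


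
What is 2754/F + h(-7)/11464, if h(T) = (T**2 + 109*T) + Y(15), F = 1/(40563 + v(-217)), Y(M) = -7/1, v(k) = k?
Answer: 1273798101455/11464 ≈ 1.1111e+8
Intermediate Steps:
Y(M) = -7 (Y(M) = -7*1 = -7)
F = 1/40346 (F = 1/(40563 - 217) = 1/40346 ≈ 2.4786e-5)
h(T) = -7 + T**2 + 109*T (h(T) = (T**2 + 109*T) - 7 = -7 + T**2 + 109*T)
2754/F + h(-7)/11464 = 2754/(1/40346) + (-7 + (-7)**2 + 109*(-7))/11464 = 2754*40346 + (-7 + 49 - 763)*(1/11464) = 111112884 - 721*1/11464 = 111112884 - 721/11464 = 1273798101455/11464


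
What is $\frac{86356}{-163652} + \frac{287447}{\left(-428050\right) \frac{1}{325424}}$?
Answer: $- \frac{1913549663774757}{8756404825} \approx -2.1853 \cdot 10^{5}$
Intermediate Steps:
$\frac{86356}{-163652} + \frac{287447}{\left(-428050\right) \frac{1}{325424}} = 86356 \left(- \frac{1}{163652}\right) + \frac{287447}{\left(-428050\right) \frac{1}{325424}} = - \frac{21589}{40913} + \frac{287447}{- \frac{214025}{162712}} = - \frac{21589}{40913} + 287447 \left(- \frac{162712}{214025}\right) = - \frac{21589}{40913} - \frac{46771076264}{214025} = - \frac{1913549663774757}{8756404825}$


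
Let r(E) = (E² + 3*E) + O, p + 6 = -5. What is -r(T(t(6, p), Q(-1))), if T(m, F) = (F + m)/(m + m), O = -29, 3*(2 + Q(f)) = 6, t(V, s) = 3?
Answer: 109/4 ≈ 27.250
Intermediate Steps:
p = -11 (p = -6 - 5 = -11)
Q(f) = 0 (Q(f) = -2 + (⅓)*6 = -2 + 2 = 0)
T(m, F) = (F + m)/(2*m) (T(m, F) = (F + m)/((2*m)) = (F + m)*(1/(2*m)) = (F + m)/(2*m))
r(E) = -29 + E² + 3*E (r(E) = (E² + 3*E) - 29 = -29 + E² + 3*E)
-r(T(t(6, p), Q(-1))) = -(-29 + ((½)*(0 + 3)/3)² + 3*((½)*(0 + 3)/3)) = -(-29 + ((½)*(⅓)*3)² + 3*((½)*(⅓)*3)) = -(-29 + (½)² + 3*(½)) = -(-29 + ¼ + 3/2) = -1*(-109/4) = 109/4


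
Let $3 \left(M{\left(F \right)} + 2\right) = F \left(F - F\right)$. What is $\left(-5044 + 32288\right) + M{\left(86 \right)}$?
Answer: $27242$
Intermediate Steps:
$M{\left(F \right)} = -2$ ($M{\left(F \right)} = -2 + \frac{F \left(F - F\right)}{3} = -2 + \frac{F 0}{3} = -2 + \frac{1}{3} \cdot 0 = -2 + 0 = -2$)
$\left(-5044 + 32288\right) + M{\left(86 \right)} = \left(-5044 + 32288\right) - 2 = 27244 - 2 = 27242$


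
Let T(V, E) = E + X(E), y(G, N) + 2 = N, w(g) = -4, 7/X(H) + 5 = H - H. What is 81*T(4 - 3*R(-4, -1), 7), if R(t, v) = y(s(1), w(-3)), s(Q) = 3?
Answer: 2268/5 ≈ 453.60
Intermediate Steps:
X(H) = -7/5 (X(H) = 7/(-5 + (H - H)) = 7/(-5 + 0) = 7/(-5) = 7*(-1/5) = -7/5)
y(G, N) = -2 + N
R(t, v) = -6 (R(t, v) = -2 - 4 = -6)
T(V, E) = -7/5 + E (T(V, E) = E - 7/5 = -7/5 + E)
81*T(4 - 3*R(-4, -1), 7) = 81*(-7/5 + 7) = 81*(28/5) = 2268/5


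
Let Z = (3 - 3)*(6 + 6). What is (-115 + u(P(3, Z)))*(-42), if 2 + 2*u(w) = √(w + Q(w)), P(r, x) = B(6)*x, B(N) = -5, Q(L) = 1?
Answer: 4851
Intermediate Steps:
Z = 0 (Z = 0*12 = 0)
P(r, x) = -5*x
u(w) = -1 + √(1 + w)/2 (u(w) = -1 + √(w + 1)/2 = -1 + √(1 + w)/2)
(-115 + u(P(3, Z)))*(-42) = (-115 + (-1 + √(1 - 5*0)/2))*(-42) = (-115 + (-1 + √(1 + 0)/2))*(-42) = (-115 + (-1 + √1/2))*(-42) = (-115 + (-1 + (½)*1))*(-42) = (-115 + (-1 + ½))*(-42) = (-115 - ½)*(-42) = -231/2*(-42) = 4851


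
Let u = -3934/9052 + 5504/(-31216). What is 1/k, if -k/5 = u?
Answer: 8830226/26972805 ≈ 0.32737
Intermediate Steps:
u = -5394561/8830226 (u = -3934*1/9052 + 5504*(-1/31216) = -1967/4526 - 344/1951 = -5394561/8830226 ≈ -0.61092)
k = 26972805/8830226 (k = -5*(-5394561/8830226) = 26972805/8830226 ≈ 3.0546)
1/k = 1/(26972805/8830226) = 8830226/26972805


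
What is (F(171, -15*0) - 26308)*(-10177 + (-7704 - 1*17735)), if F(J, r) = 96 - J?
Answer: 939656928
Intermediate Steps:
(F(171, -15*0) - 26308)*(-10177 + (-7704 - 1*17735)) = ((96 - 1*171) - 26308)*(-10177 + (-7704 - 1*17735)) = ((96 - 171) - 26308)*(-10177 + (-7704 - 17735)) = (-75 - 26308)*(-10177 - 25439) = -26383*(-35616) = 939656928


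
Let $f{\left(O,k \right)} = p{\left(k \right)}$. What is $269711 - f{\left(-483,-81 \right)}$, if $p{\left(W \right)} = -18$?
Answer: $269729$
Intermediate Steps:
$f{\left(O,k \right)} = -18$
$269711 - f{\left(-483,-81 \right)} = 269711 - -18 = 269711 + 18 = 269729$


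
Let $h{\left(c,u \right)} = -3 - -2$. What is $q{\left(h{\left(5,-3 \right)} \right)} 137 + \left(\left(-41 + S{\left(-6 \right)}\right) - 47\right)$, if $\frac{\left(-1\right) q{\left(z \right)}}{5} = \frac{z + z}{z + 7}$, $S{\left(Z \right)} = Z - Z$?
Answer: $\frac{421}{3} \approx 140.33$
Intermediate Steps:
$h{\left(c,u \right)} = -1$ ($h{\left(c,u \right)} = -3 + 2 = -1$)
$S{\left(Z \right)} = 0$
$q{\left(z \right)} = - \frac{10 z}{7 + z}$ ($q{\left(z \right)} = - 5 \frac{z + z}{z + 7} = - 5 \frac{2 z}{7 + z} = - \frac{10 z}{7 + z}$)
$q{\left(h{\left(5,-3 \right)} \right)} 137 + \left(\left(-41 + S{\left(-6 \right)}\right) - 47\right) = \left(-10\right) \left(-1\right) \frac{1}{7 - 1} \cdot 137 + \left(\left(-41 + 0\right) - 47\right) = \left(-10\right) \left(-1\right) \frac{1}{6} \cdot 137 - 88 = \frac{5}{3} \cdot 137 - 88 = \frac{685}{3} - 88 = \frac{421}{3}$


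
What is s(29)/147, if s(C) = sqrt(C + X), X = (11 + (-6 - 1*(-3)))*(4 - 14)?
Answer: I*sqrt(51)/147 ≈ 0.048581*I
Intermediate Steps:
X = -80 (X = (11 + (-6 + 3))*(-10) = (11 - 3)*(-10) = 8*(-10) = -80)
s(C) = sqrt(-80 + C) (s(C) = sqrt(C - 80) = sqrt(-80 + C))
s(29)/147 = sqrt(-80 + 29)/147 = sqrt(-51)*(1/147) = (I*sqrt(51))*(1/147) = I*sqrt(51)/147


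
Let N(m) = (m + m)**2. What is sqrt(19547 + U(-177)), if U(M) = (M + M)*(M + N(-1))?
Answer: sqrt(80789) ≈ 284.23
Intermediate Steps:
N(m) = 4*m**2 (N(m) = (2*m)**2 = 4*m**2)
U(M) = 2*M*(4 + M) (U(M) = (M + M)*(M + 4*(-1)**2) = (2*M)*(M + 4*1) = (2*M)*(M + 4) = (2*M)*(4 + M) = 2*M*(4 + M))
sqrt(19547 + U(-177)) = sqrt(19547 + 2*(-177)*(4 - 177)) = sqrt(19547 + 2*(-177)*(-173)) = sqrt(19547 + 61242) = sqrt(80789)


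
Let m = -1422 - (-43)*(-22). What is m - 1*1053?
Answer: -3421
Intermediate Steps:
m = -2368 (m = -1422 - 1*946 = -1422 - 946 = -2368)
m - 1*1053 = -2368 - 1*1053 = -2368 - 1053 = -3421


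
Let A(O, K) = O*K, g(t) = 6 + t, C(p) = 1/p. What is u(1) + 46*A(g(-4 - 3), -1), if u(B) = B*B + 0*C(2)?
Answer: 47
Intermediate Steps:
u(B) = B**2 (u(B) = B*B + 0/2 = B**2 + 0*(1/2) = B**2 + 0 = B**2)
A(O, K) = K*O
u(1) + 46*A(g(-4 - 3), -1) = 1**2 + 46*(-(6 + (-4 - 3))) = 1 + 46*(-(6 - 7)) = 1 + 46*(-1*(-1)) = 1 + 46*1 = 1 + 46 = 47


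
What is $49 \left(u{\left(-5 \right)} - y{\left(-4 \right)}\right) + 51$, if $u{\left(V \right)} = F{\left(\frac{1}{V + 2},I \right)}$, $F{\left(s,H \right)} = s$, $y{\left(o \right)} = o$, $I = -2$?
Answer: $\frac{692}{3} \approx 230.67$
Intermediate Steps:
$u{\left(V \right)} = \frac{1}{2 + V}$ ($u{\left(V \right)} = \frac{1}{V + 2} = \frac{1}{2 + V}$)
$49 \left(u{\left(-5 \right)} - y{\left(-4 \right)}\right) + 51 = 49 \left(\frac{1}{2 - 5} - -4\right) + 51 = 49 \left(\frac{1}{-3} + 4\right) + 51 = 49 \left(- \frac{1}{3} + 4\right) + 51 = 49 \cdot \frac{11}{3} + 51 = \frac{539}{3} + 51 = \frac{692}{3}$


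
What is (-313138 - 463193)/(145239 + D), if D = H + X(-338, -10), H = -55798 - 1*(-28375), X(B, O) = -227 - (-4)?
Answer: -776331/117593 ≈ -6.6018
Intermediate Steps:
X(B, O) = -223 (X(B, O) = -227 - 1*(-4) = -227 + 4 = -223)
H = -27423 (H = -55798 + 28375 = -27423)
D = -27646 (D = -27423 - 223 = -27646)
(-313138 - 463193)/(145239 + D) = (-313138 - 463193)/(145239 - 27646) = -776331/117593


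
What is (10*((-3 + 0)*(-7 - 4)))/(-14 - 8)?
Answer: -15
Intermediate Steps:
(10*((-3 + 0)*(-7 - 4)))/(-14 - 8) = (10*(-3*(-11)))/(-22) = (10*33)*(-1/22) = 330*(-1/22) = -15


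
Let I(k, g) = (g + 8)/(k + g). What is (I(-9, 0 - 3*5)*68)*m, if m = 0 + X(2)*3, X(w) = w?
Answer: 119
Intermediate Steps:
I(k, g) = (8 + g)/(g + k)
m = 6 (m = 0 + 2*3 = 0 + 6 = 6)
(I(-9, 0 - 3*5)*68)*m = (((8 + (0 - 3*5))/((0 - 3*5) - 9))*68)*6 = (((8 + (0 - 15))/((0 - 15) - 9))*68)*6 = (((8 - 15)/(-15 - 9))*68)*6 = ((-7/(-24))*68)*6 = (-1/24*(-7)*68)*6 = ((7/24)*68)*6 = (119/6)*6 = 119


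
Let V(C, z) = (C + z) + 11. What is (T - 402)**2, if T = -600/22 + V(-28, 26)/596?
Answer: 7919794809369/42981136 ≈ 1.8426e+5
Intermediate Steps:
V(C, z) = 11 + C + z
T = -178701/6556 (T = -600/22 + (11 - 28 + 26)/596 = -600*1/22 + 9*(1/596) = -300/11 + 9/596 = -178701/6556 ≈ -27.258)
(T - 402)**2 = (-178701/6556 - 402)**2 = (-2814213/6556)**2 = 7919794809369/42981136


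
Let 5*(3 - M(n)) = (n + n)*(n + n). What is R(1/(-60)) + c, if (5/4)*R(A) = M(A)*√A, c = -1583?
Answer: -1583 + 13499*I*√15/168750 ≈ -1583.0 + 0.30982*I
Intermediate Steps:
M(n) = 3 - 4*n²/5 (M(n) = 3 - (n + n)*(n + n)/5 = 3 - 2*n*2*n/5 = 3 - 4*n²/5)
R(A) = 4*√A*(3 - 4*A²/5)/5 (R(A) = 4*((3 - 4*A²/5)*√A)/5 = 4*(√A*(3 - 4*A²/5))/5 = 4*√A*(3 - 4*A²/5)/5)
R(1/(-60)) + c = 4*√(1/(-60))*(15 - 4*(1/(-60))²)/25 - 1583 = 4*√(-1/60)*(15 - 4*(-1/60)²)/25 - 1583 = 4*(I*√15/30)*(15 - 4*1/3600)/25 - 1583 = 4*(I*√15/30)*(15 - 1/900)/25 - 1583 = (4/25)*(I*√15/30)*(13499/900) - 1583 = 13499*I*√15/168750 - 1583 = -1583 + 13499*I*√15/168750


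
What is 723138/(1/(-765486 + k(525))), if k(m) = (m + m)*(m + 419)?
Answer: 163222370532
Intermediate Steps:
k(m) = 2*m*(419 + m) (k(m) = (2*m)*(419 + m) = 2*m*(419 + m))
723138/(1/(-765486 + k(525))) = 723138/(1/(-765486 + 2*525*(419 + 525))) = 723138/(1/(-765486 + 2*525*944)) = 723138/(1/(-765486 + 991200)) = 723138/(1/225714) = 723138*225714 = 163222370532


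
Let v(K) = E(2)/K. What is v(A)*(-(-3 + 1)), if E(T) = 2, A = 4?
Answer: 1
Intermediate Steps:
v(K) = 2/K
v(A)*(-(-3 + 1)) = (2/4)*(-(-3 + 1)) = (2*(1/4))*(-1*(-2)) = (1/2)*2 = 1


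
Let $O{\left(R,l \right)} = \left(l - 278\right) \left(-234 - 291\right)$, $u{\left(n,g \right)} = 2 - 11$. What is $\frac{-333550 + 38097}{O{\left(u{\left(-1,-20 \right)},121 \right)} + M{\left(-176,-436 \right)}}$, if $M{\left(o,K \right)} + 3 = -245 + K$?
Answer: $- \frac{295453}{81741} \approx -3.6145$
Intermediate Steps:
$u{\left(n,g \right)} = -9$ ($u{\left(n,g \right)} = 2 - 11 = -9$)
$M{\left(o,K \right)} = -248 + K$ ($M{\left(o,K \right)} = -3 + \left(-245 + K\right) = -248 + K$)
$O{\left(R,l \right)} = 145950 - 525 l$ ($O{\left(R,l \right)} = \left(-278 + l\right) \left(-525\right) = 145950 - 525 l$)
$\frac{-333550 + 38097}{O{\left(u{\left(-1,-20 \right)},121 \right)} + M{\left(-176,-436 \right)}} = \frac{-333550 + 38097}{\left(145950 - 63525\right) - 684} = - \frac{295453}{\left(145950 - 63525\right) - 684} = - \frac{295453}{82425 - 684} = - \frac{295453}{81741}$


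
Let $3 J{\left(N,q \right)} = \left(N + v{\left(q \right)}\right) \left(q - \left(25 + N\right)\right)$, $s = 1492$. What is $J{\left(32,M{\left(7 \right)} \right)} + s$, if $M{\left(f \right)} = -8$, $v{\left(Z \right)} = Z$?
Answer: $972$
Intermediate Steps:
$J{\left(N,q \right)} = \frac{\left(N + q\right) \left(-25 + q - N\right)}{3}$ ($J{\left(N,q \right)} = \frac{\left(N + q\right) \left(q - \left(25 + N\right)\right)}{3} = \frac{\left(N + q\right) \left(-25 + q - N\right)}{3}$)
$J{\left(32,M{\left(7 \right)} \right)} + s = \left(\left(- \frac{25}{3}\right) 32 - - \frac{200}{3} - \frac{32^{2}}{3} + \frac{\left(-8\right)^{2}}{3}\right) + 1492 = \left(- \frac{800}{3} + \frac{200}{3} - \frac{1024}{3} + \frac{1}{3} \cdot 64\right) + 1492 = \left(- \frac{800}{3} + \frac{200}{3} - \frac{1024}{3} + \frac{64}{3}\right) + 1492 = -520 + 1492 = 972$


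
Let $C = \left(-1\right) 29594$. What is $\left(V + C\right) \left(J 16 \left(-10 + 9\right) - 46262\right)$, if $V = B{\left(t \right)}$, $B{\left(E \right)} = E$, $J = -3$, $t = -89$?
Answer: $1371770162$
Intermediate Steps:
$C = -29594$
$V = -89$
$\left(V + C\right) \left(J 16 \left(-10 + 9\right) - 46262\right) = \left(-89 - 29594\right) \left(\left(-3\right) 16 \left(-10 + 9\right) - 46262\right) = - 29683 \left(\left(-48\right) \left(-1\right) - 46262\right) = - 29683 \left(48 - 46262\right) = \left(-29683\right) \left(-46214\right) = 1371770162$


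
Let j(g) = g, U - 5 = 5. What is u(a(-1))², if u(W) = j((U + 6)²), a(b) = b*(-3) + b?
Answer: 65536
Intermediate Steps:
U = 10 (U = 5 + 5 = 10)
a(b) = -2*b (a(b) = -3*b + b = -2*b)
u(W) = 256 (u(W) = (10 + 6)² = 16² = 256)
u(a(-1))² = 256² = 65536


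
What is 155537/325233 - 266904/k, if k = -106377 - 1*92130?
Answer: 39227057297/21520342377 ≈ 1.8228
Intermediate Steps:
k = -198507 (k = -106377 - 92130 = -198507)
155537/325233 - 266904/k = 155537/325233 - 266904/(-198507) = 155537*(1/325233) - 266904*(-1/198507) = 155537/325233 + 88968/66169 = 39227057297/21520342377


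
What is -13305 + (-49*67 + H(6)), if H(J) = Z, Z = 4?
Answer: -16584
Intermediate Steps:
H(J) = 4
-13305 + (-49*67 + H(6)) = -13305 + (-49*67 + 4) = -13305 + (-3283 + 4) = -13305 - 3279 = -16584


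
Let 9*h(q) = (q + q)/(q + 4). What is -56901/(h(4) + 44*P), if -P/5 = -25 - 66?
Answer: -512109/180181 ≈ -2.8422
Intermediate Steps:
h(q) = 2*q/(9*(4 + q)) (h(q) = ((q + q)/(q + 4))/9 = ((2*q)/(4 + q))/9 = (2*q/(4 + q))/9 = 2*q/(9*(4 + q)))
P = 455 (P = -5*(-25 - 66) = -5*(-91) = 455)
-56901/(h(4) + 44*P) = -56901/((2/9)*4/(4 + 4) + 44*455) = -56901/((2/9)*4/8 + 20020) = -56901/((2/9)*4*(⅛) + 20020) = -56901/(⅑ + 20020) = -56901/180181/9 = -56901*9/180181 = -512109/180181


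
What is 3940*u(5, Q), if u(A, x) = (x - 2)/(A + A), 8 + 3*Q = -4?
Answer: -2364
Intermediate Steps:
Q = -4 (Q = -8/3 + (⅓)*(-4) = -8/3 - 4/3 = -4)
u(A, x) = (-2 + x)/(2*A) (u(A, x) = (-2 + x)/((2*A)) = (-2 + x)*(1/(2*A)) = (-2 + x)/(2*A))
3940*u(5, Q) = 3940*((½)*(-2 - 4)/5) = 3940*((½)*(⅕)*(-6)) = 3940*(-⅗) = -2364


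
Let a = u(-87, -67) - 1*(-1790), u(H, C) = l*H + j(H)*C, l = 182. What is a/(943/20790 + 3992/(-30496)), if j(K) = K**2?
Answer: 20651628038580/3389747 ≈ 6.0924e+6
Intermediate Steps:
u(H, C) = 182*H + C*H**2 (u(H, C) = 182*H + H**2*C = 182*H + C*H**2)
a = -521167 (a = -87*(182 - 67*(-87)) - 1*(-1790) = -87*(182 + 5829) + 1790 = -87*6011 + 1790 = -522957 + 1790 = -521167)
a/(943/20790 + 3992/(-30496)) = -521167/(943/20790 + 3992/(-30496)) = -521167/(943*(1/20790) + 3992*(-1/30496)) = -521167/(943/20790 - 499/3812) = -521167/(-3389747/39625740) = -521167*(-39625740/3389747) = 20651628038580/3389747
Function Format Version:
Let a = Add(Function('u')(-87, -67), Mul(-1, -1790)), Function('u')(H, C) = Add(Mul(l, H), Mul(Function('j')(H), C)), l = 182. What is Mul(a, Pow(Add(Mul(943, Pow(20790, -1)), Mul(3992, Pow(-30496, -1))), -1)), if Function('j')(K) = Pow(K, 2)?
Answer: Rational(20651628038580, 3389747) ≈ 6.0924e+6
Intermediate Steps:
Function('u')(H, C) = Add(Mul(182, H), Mul(C, Pow(H, 2))) (Function('u')(H, C) = Add(Mul(182, H), Mul(Pow(H, 2), C)) = Add(Mul(182, H), Mul(C, Pow(H, 2))))
a = -521167 (a = Add(Mul(-87, Add(182, Mul(-67, -87))), Mul(-1, -1790)) = Add(Mul(-87, Add(182, 5829)), 1790) = Add(Mul(-87, 6011), 1790) = Add(-522957, 1790) = -521167)
Mul(a, Pow(Add(Mul(943, Pow(20790, -1)), Mul(3992, Pow(-30496, -1))), -1)) = Mul(-521167, Pow(Add(Mul(943, Pow(20790, -1)), Mul(3992, Pow(-30496, -1))), -1)) = Mul(-521167, Pow(Add(Mul(943, Rational(1, 20790)), Mul(3992, Rational(-1, 30496))), -1)) = Mul(-521167, Pow(Add(Rational(943, 20790), Rational(-499, 3812)), -1)) = Mul(-521167, Pow(Rational(-3389747, 39625740), -1)) = Mul(-521167, Rational(-39625740, 3389747)) = Rational(20651628038580, 3389747)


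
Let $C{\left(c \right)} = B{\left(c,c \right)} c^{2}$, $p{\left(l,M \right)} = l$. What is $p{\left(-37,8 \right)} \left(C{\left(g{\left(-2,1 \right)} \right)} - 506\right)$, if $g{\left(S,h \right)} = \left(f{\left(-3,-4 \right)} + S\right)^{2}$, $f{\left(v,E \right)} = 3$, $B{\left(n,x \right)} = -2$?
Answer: $18796$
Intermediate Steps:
$g{\left(S,h \right)} = \left(3 + S\right)^{2}$
$C{\left(c \right)} = - 2 c^{2}$
$p{\left(-37,8 \right)} \left(C{\left(g{\left(-2,1 \right)} \right)} - 506\right) = - 37 \left(- 2 \left(\left(3 - 2\right)^{2}\right)^{2} - 506\right) = - 37 \left(- 2 \left(1^{2}\right)^{2} - 506\right) = - 37 \left(- 2 \cdot 1^{2} - 506\right) = - 37 \left(\left(-2\right) 1 - 506\right) = - 37 \left(-2 - 506\right) = \left(-37\right) \left(-508\right) = 18796$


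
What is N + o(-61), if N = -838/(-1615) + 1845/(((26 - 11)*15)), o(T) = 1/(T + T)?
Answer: 1716267/197030 ≈ 8.7107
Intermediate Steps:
o(T) = 1/(2*T)
N = 14081/1615 (N = -838*(-1/1615) + 1845/((15*15)) = 838/1615 + 1845/225 = 838/1615 + 1845*(1/225) = 838/1615 + 41/5 = 14081/1615 ≈ 8.7189)
N + o(-61) = 14081/1615 + (½)/(-61) = 14081/1615 + (½)*(-1/61) = 14081/1615 - 1/122 = 1716267/197030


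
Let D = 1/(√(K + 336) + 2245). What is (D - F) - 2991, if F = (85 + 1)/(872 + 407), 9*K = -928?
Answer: -173520898506980/58013046991 - 12*√131/45358129 ≈ -2991.1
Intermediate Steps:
K = -928/9 (K = (⅑)*(-928) = -928/9 ≈ -103.11)
D = 1/(2245 + 4*√131/3) (D = 1/(√(-928/9 + 336) + 2245) = 1/(√(2096/9) + 2245) = 1/(4*√131/3 + 2245) = 1/(2245 + 4*√131/3) ≈ 0.00044243)
F = 86/1279 ≈ 0.067240
(D - F) - 2991 = ((20205/45358129 - 12*√131/45358129) - 1*86/1279) - 2991 = ((20205/45358129 - 12*√131/45358129) - 86/1279) - 2991 = (-3874956899/58013046991 - 12*√131/45358129) - 2991 = -173520898506980/58013046991 - 12*√131/45358129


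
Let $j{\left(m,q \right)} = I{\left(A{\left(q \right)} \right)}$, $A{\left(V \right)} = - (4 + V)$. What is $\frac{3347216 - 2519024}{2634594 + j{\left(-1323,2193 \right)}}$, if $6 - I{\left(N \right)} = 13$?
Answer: $\frac{828192}{2634587} \approx 0.31435$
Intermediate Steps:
$A{\left(V \right)} = -4 - V$
$I{\left(N \right)} = -7$ ($I{\left(N \right)} = 6 - 13 = -7$)
$j{\left(m,q \right)} = -7$
$\frac{3347216 - 2519024}{2634594 + j{\left(-1323,2193 \right)}} = \frac{3347216 - 2519024}{2634594 - 7} = \frac{828192}{2634587}$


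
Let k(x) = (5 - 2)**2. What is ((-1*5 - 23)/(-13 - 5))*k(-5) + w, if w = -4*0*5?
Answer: 14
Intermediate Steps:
k(x) = 9 (k(x) = 3**2 = 9)
w = 0 (w = 0*5 = 0)
((-1*5 - 23)/(-13 - 5))*k(-5) + w = ((-1*5 - 23)/(-13 - 5))*9 + 0 = ((-5 - 23)/(-18))*9 + 0 = -28*(-1/18)*9 + 0 = (14/9)*9 + 0 = 14 + 0 = 14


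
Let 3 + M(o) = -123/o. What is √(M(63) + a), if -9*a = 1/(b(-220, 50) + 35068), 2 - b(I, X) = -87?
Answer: I*√2699457716109/738297 ≈ 2.2254*I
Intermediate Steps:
b(I, X) = 89 (b(I, X) = 2 - 1*(-87) = 2 + 87 = 89)
M(o) = -3 - 123/o
a = -1/316413 (a = -1/(9*(89 + 35068)) = -⅑/35157 = -⅑*1/35157 = -1/316413 ≈ -3.1604e-6)
√(M(63) + a) = √((-3 - 123/63) - 1/316413) = √((-3 - 123*1/63) - 1/316413) = √((-3 - 41/21) - 1/316413) = √(-104/21 - 1/316413) = √(-10968991/2214891) = I*√2699457716109/738297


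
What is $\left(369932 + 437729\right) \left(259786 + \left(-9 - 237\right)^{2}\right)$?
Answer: $258695433622$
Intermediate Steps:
$\left(369932 + 437729\right) \left(259786 + \left(-9 - 237\right)^{2}\right) = 807661 \left(259786 + \left(-246\right)^{2}\right) = 807661 \left(259786 + 60516\right) = 807661 \cdot 320302 = 258695433622$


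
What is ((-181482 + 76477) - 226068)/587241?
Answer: -4663/8271 ≈ -0.56378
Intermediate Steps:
((-181482 + 76477) - 226068)/587241 = (-105005 - 226068)*(1/587241) = -331073*1/587241 = -4663/8271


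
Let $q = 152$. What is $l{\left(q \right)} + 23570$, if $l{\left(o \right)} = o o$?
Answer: $46674$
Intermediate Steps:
$l{\left(o \right)} = o^{2}$
$l{\left(q \right)} + 23570 = 152^{2} + 23570 = 23104 + 23570 = 46674$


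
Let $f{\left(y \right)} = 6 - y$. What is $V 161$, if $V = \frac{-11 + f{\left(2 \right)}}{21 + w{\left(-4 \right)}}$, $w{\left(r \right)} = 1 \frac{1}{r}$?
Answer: $- \frac{4508}{83} \approx -54.313$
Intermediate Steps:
$w{\left(r \right)} = \frac{1}{r}$
$V = - \frac{28}{83}$ ($V = \frac{-11 + \left(6 - 2\right)}{21 + \frac{1}{-4}} = \frac{-11 + \left(6 - 2\right)}{21 - \frac{1}{4}} = \frac{-11 + 4}{\frac{83}{4}} = \left(-7\right) \frac{4}{83} = - \frac{28}{83} \approx -0.33735$)
$V 161 = \left(- \frac{28}{83}\right) 161 = - \frac{4508}{83}$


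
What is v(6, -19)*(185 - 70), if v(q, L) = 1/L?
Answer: -115/19 ≈ -6.0526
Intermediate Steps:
v(6, -19)*(185 - 70) = (185 - 70)/(-19) = -1/19*115 = -115/19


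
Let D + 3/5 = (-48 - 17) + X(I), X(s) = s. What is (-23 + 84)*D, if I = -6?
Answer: -21838/5 ≈ -4367.6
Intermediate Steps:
D = -358/5 (D = -⅗ + ((-48 - 17) - 6) = -⅗ + (-65 - 6) = -⅗ - 71 = -358/5 ≈ -71.600)
(-23 + 84)*D = (-23 + 84)*(-358/5) = 61*(-358/5) = -21838/5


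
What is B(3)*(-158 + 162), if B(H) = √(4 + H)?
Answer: 4*√7 ≈ 10.583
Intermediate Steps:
B(3)*(-158 + 162) = √(4 + 3)*(-158 + 162) = √7*4 = 4*√7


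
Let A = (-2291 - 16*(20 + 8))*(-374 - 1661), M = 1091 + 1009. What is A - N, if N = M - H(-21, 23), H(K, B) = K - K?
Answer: 5571765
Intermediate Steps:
H(K, B) = 0
M = 2100
N = 2100 (N = 2100 - 1*0 = 2100 + 0 = 2100)
A = 5573865 (A = (-2291 - 16*28)*(-2035) = (-2291 - 448)*(-2035) = -2739*(-2035) = 5573865)
A - N = 5573865 - 1*2100 = 5573865 - 2100 = 5571765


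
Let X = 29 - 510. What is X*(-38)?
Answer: 18278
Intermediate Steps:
X = -481
X*(-38) = -481*(-38) = 18278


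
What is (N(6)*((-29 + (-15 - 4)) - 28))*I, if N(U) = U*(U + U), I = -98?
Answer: 536256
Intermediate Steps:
N(U) = 2*U² (N(U) = U*(2*U) = 2*U²)
(N(6)*((-29 + (-15 - 4)) - 28))*I = ((2*6²)*((-29 + (-15 - 4)) - 28))*(-98) = ((2*36)*((-29 - 19) - 28))*(-98) = (72*(-48 - 28))*(-98) = (72*(-76))*(-98) = -5472*(-98) = 536256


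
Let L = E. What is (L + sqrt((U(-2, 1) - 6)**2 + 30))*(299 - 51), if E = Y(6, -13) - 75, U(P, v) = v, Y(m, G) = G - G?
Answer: -18600 + 248*sqrt(55) ≈ -16761.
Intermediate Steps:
Y(m, G) = 0
E = -75 (E = 0 - 75 = -75)
L = -75
(L + sqrt((U(-2, 1) - 6)**2 + 30))*(299 - 51) = (-75 + sqrt((1 - 6)**2 + 30))*(299 - 51) = (-75 + sqrt((-5)**2 + 30))*248 = (-75 + sqrt(25 + 30))*248 = (-75 + sqrt(55))*248 = -18600 + 248*sqrt(55)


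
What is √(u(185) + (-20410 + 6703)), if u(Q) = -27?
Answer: 3*I*√1526 ≈ 117.19*I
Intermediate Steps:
√(u(185) + (-20410 + 6703)) = √(-27 + (-20410 + 6703)) = √(-27 - 13707) = √(-13734) = 3*I*√1526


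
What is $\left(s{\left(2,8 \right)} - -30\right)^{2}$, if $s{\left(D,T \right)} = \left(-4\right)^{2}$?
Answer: $2116$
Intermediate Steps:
$s{\left(D,T \right)} = 16$
$\left(s{\left(2,8 \right)} - -30\right)^{2} = \left(16 - -30\right)^{2} = \left(16 + 30\right)^{2} = 46^{2} = 2116$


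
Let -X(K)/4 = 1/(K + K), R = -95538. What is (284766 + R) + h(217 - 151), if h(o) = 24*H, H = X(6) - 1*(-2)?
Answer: 189268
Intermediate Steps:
X(K) = -2/K (X(K) = -4/(K + K) = -4*1/(2*K) = -2/K)
H = 5/3 (H = -2/6 - 1*(-2) = -2*⅙ + 2 = -⅓ + 2 = 5/3 ≈ 1.6667)
h(o) = 40 (h(o) = 24*(5/3) = 40)
(284766 + R) + h(217 - 151) = (284766 - 95538) + 40 = 189228 + 40 = 189268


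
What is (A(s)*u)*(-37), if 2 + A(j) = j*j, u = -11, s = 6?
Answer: 13838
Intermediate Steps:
A(j) = -2 + j**2 (A(j) = -2 + j*j = -2 + j**2)
(A(s)*u)*(-37) = ((-2 + 6**2)*(-11))*(-37) = ((-2 + 36)*(-11))*(-37) = (34*(-11))*(-37) = -374*(-37) = 13838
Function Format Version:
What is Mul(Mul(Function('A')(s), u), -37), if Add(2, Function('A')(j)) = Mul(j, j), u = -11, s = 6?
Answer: 13838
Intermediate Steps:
Function('A')(j) = Add(-2, Pow(j, 2)) (Function('A')(j) = Add(-2, Mul(j, j)) = Add(-2, Pow(j, 2)))
Mul(Mul(Function('A')(s), u), -37) = Mul(Mul(Add(-2, Pow(6, 2)), -11), -37) = Mul(Mul(Add(-2, 36), -11), -37) = Mul(Mul(34, -11), -37) = Mul(-374, -37) = 13838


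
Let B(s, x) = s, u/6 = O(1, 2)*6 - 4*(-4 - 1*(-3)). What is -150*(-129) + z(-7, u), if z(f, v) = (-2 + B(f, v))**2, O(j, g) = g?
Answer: 19431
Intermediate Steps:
u = 96 (u = 6*(2*6 - 4*(-4 - 1*(-3))) = 6*(12 - 4*(-4 + 3)) = 6*(12 - 4*(-1)) = 6*(12 + 4) = 6*16 = 96)
z(f, v) = (-2 + f)**2
-150*(-129) + z(-7, u) = -150*(-129) + (-2 - 7)**2 = 19350 + (-9)**2 = 19350 + 81 = 19431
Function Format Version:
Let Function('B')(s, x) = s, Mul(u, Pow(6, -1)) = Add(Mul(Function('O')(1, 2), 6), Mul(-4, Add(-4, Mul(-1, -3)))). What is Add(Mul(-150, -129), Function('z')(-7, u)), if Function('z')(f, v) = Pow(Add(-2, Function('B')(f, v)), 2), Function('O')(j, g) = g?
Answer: 19431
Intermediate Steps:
u = 96 (u = Mul(6, Add(Mul(2, 6), Mul(-4, Add(-4, Mul(-1, -3))))) = Mul(6, Add(12, Mul(-4, Add(-4, 3)))) = Mul(6, Add(12, Mul(-4, -1))) = Mul(6, Add(12, 4)) = Mul(6, 16) = 96)
Function('z')(f, v) = Pow(Add(-2, f), 2)
Add(Mul(-150, -129), Function('z')(-7, u)) = Add(Mul(-150, -129), Pow(Add(-2, -7), 2)) = Add(19350, Pow(-9, 2)) = Add(19350, 81) = 19431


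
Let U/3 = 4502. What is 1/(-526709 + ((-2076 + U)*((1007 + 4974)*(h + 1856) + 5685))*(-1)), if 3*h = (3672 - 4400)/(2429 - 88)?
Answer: -2341/297166147387919 ≈ -7.8778e-12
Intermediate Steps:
h = -728/7023 (h = ((3672 - 4400)/(2429 - 88))/3 = (-728/2341)/3 = (-728*1/2341)/3 = (1/3)*(-728/2341) = -728/7023 ≈ -0.10366)
U = 13506 (U = 3*4502 = 13506)
1/(-526709 + ((-2076 + U)*((1007 + 4974)*(h + 1856) + 5685))*(-1)) = 1/(-526709 + ((-2076 + 13506)*((1007 + 4974)*(-728/7023 + 1856) + 5685))*(-1)) = 1/(-526709 + (11430*(5981*(13033960/7023) + 5685))*(-1)) = 1/(-526709 + (11430*(77956114760/7023 + 5685))*(-1)) = 1/(-526709 + (11430*(77996040515/7023))*(-1)) = 1/(-526709 + (297164914362150/2341)*(-1)) = 1/(-526709 - 297164914362150/2341) = 1/(-297166147387919/2341) = -2341/297166147387919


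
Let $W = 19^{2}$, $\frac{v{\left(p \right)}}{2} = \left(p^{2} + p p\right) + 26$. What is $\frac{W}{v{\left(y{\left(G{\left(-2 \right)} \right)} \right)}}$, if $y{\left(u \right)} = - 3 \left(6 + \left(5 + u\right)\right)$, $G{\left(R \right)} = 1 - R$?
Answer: $\frac{361}{7108} \approx 0.050788$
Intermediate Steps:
$y{\left(u \right)} = -33 - 3 u$ ($y{\left(u \right)} = - 3 \left(11 + u\right) = -33 - 3 u$)
$v{\left(p \right)} = 52 + 4 p^{2}$ ($v{\left(p \right)} = 2 \left(\left(p^{2} + p p\right) + 26\right) = 2 \left(\left(p^{2} + p^{2}\right) + 26\right) = 2 \left(2 p^{2} + 26\right) = 2 \left(26 + 2 p^{2}\right) = 52 + 4 p^{2}$)
$W = 361$
$\frac{W}{v{\left(y{\left(G{\left(-2 \right)} \right)} \right)}} = \frac{361}{52 + 4 \left(-33 - 3 \left(1 - -2\right)\right)^{2}} = \frac{361}{52 + 4 \left(-33 - 3 \left(1 + 2\right)\right)^{2}} = \frac{361}{52 + 4 \left(-33 - 9\right)^{2}} = \frac{361}{52 + 4 \left(-42\right)^{2}} = \frac{361}{52 + 4 \cdot 1764} = \frac{361}{52 + 7056} = \frac{361}{7108}$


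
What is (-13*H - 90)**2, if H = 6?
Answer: 28224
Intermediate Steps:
(-13*H - 90)**2 = (-13*6 - 90)**2 = (-78 - 90)**2 = (-168)**2 = 28224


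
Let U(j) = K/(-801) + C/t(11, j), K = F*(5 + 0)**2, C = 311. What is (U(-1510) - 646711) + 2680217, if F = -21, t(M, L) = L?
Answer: 819848795233/403170 ≈ 2.0335e+6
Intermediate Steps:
K = -525 (K = -21*(5 + 0)**2 = -21*5**2 = -21*25 = -525)
U(j) = 175/267 + 311/j (U(j) = -525/(-801) + 311/j = -525*(-1/801) + 311/j = 175/267 + 311/j)
(U(-1510) - 646711) + 2680217 = ((175/267 + 311/(-1510)) - 646711) + 2680217 = ((175/267 + 311*(-1/1510)) - 646711) + 2680217 = ((175/267 - 311/1510) - 646711) + 2680217 = (181213/403170 - 646711) + 2680217 = -260734292657/403170 + 2680217 = 819848795233/403170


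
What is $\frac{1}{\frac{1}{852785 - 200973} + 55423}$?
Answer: $\frac{651812}{36125376477} \approx 1.8043 \cdot 10^{-5}$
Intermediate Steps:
$\frac{1}{\frac{1}{852785 - 200973} + 55423} = \frac{1}{\frac{1}{651812} + 55423} = \frac{1}{\frac{36125376477}{651812}} = \frac{651812}{36125376477}$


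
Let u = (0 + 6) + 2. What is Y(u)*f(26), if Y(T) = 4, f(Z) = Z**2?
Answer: 2704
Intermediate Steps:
u = 8 (u = 6 + 2 = 8)
Y(u)*f(26) = 4*26**2 = 4*676 = 2704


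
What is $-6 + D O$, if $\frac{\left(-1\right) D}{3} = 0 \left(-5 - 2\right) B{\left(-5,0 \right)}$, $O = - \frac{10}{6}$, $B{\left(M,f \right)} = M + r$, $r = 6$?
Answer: $-6$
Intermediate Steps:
$B{\left(M,f \right)} = 6 + M$ ($B{\left(M,f \right)} = M + 6 = 6 + M$)
$O = - \frac{5}{3}$ ($O = \left(-10\right) \frac{1}{6} = - \frac{5}{3} \approx -1.6667$)
$D = 0$ ($D = - 3 \cdot 0 \left(-5 - 2\right) \left(6 - 5\right) = - 3 \cdot 0 \left(-7\right) 1 = - 3 \cdot 0 \cdot 1 = \left(-3\right) 0 = 0$)
$-6 + D O = -6 + 0 \left(- \frac{5}{3}\right) = -6 + 0 = -6$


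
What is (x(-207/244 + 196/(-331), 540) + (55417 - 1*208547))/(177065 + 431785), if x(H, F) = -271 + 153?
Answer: -76624/304425 ≈ -0.25170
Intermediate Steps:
x(H, F) = -118
(x(-207/244 + 196/(-331), 540) + (55417 - 1*208547))/(177065 + 431785) = (-118 + (55417 - 1*208547))/(177065 + 431785) = (-118 + (55417 - 208547))/608850 = (-118 - 153130)*(1/608850) = -153248*1/608850 = -76624/304425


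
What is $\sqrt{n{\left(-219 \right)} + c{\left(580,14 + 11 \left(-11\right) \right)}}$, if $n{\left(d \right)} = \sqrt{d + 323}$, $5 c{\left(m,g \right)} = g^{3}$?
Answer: $\frac{\sqrt{-6125215 + 50 \sqrt{26}}}{5} \approx 494.97 i$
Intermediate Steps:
$c{\left(m,g \right)} = \frac{g^{3}}{5}$
$n{\left(d \right)} = \sqrt{323 + d}$
$\sqrt{n{\left(-219 \right)} + c{\left(580,14 + 11 \left(-11\right) \right)}} = \sqrt{\sqrt{323 - 219} + \frac{\left(14 + 11 \left(-11\right)\right)^{3}}{5}} = \sqrt{\sqrt{104} + \frac{\left(14 - 121\right)^{3}}{5}} = \sqrt{2 \sqrt{26} + \frac{\left(-107\right)^{3}}{5}} = \sqrt{2 \sqrt{26} + \frac{1}{5} \left(-1225043\right)} = \sqrt{2 \sqrt{26} - \frac{1225043}{5}} = \sqrt{- \frac{1225043}{5} + 2 \sqrt{26}}$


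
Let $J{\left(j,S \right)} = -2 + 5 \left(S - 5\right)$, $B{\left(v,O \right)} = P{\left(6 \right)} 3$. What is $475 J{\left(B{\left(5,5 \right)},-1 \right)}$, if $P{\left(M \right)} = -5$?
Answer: $-15200$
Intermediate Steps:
$B{\left(v,O \right)} = -15$ ($B{\left(v,O \right)} = \left(-5\right) 3 = -15$)
$J{\left(j,S \right)} = -27 + 5 S$ ($J{\left(j,S \right)} = -2 + 5 \left(-5 + S\right) = -2 + \left(-25 + 5 S\right) = -27 + 5 S$)
$475 J{\left(B{\left(5,5 \right)},-1 \right)} = 475 \left(-27 + 5 \left(-1\right)\right) = 475 \left(-27 - 5\right) = 475 \left(-32\right) = -15200$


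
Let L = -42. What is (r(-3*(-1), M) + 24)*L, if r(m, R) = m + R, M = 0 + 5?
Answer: -1344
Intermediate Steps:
M = 5
r(m, R) = R + m
(r(-3*(-1), M) + 24)*L = ((5 - 3*(-1)) + 24)*(-42) = ((5 + 3) + 24)*(-42) = (8 + 24)*(-42) = 32*(-42) = -1344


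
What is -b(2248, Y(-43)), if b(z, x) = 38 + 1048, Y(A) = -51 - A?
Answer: -1086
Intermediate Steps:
b(z, x) = 1086
-b(2248, Y(-43)) = -1*1086 = -1086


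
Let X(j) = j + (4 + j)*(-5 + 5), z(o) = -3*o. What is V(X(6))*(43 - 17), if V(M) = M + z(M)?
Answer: -312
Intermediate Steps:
X(j) = j (X(j) = j + (4 + j)*0 = j + 0 = j)
V(M) = -2*M (V(M) = M - 3*M = -2*M)
V(X(6))*(43 - 17) = (-2*6)*(43 - 17) = -12*26 = -312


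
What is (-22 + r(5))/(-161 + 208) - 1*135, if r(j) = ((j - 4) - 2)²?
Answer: -6366/47 ≈ -135.45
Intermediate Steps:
r(j) = (-6 + j)² (r(j) = ((-4 + j) - 2)² = (-6 + j)²)
(-22 + r(5))/(-161 + 208) - 1*135 = (-22 + (-6 + 5)²)/(-161 + 208) - 1*135 = (-22 + (-1)²)/47 - 135 = (-22 + 1)*(1/47) - 135 = -21*1/47 - 135 = -21/47 - 135 = -6366/47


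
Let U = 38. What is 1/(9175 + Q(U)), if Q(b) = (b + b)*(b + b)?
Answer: 1/14951 ≈ 6.6885e-5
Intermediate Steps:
Q(b) = 4*b² (Q(b) = (2*b)*(2*b) = 4*b²)
1/(9175 + Q(U)) = 1/(9175 + 4*38²) = 1/(9175 + 4*1444) = 1/(9175 + 5776) = 1/14951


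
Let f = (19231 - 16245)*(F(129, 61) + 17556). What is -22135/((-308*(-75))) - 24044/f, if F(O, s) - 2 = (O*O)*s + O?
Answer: -1706569797077/1780955119020 ≈ -0.95823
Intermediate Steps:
F(O, s) = 2 + O + s*O² (F(O, s) = 2 + ((O*O)*s + O) = 2 + (O²*s + O) = 2 + (s*O² + O) = 2 + (O + s*O²) = 2 + O + s*O²)
f = 3083904968 (f = (19231 - 16245)*((2 + 129 + 61*129²) + 17556) = 2986*((2 + 129 + 61*16641) + 17556) = 2986*((2 + 129 + 1015101) + 17556) = 2986*(1015232 + 17556) = 2986*1032788 = 3083904968)
-22135/((-308*(-75))) - 24044/f = -22135/((-308*(-75))) - 24044/3083904968 = -22135/23100 - 24044*1/3083904968 = -22135*1/23100 - 6011/770976242 = -4427/4620 - 6011/770976242 = -1706569797077/1780955119020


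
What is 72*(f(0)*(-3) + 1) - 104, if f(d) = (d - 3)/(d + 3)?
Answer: 184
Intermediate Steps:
f(d) = (-3 + d)/(3 + d)
72*(f(0)*(-3) + 1) - 104 = 72*(((-3 + 0)/(3 + 0))*(-3) + 1) - 104 = 72*((-3/3)*(-3) + 1) - 104 = 72*(((⅓)*(-3))*(-3) + 1) - 104 = 72*(-1*(-3) + 1) - 104 = 72*(3 + 1) - 104 = 72*4 - 104 = 288 - 104 = 184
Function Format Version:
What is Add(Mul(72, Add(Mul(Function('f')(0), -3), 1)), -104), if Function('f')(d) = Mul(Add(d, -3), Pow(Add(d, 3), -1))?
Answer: 184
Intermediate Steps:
Function('f')(d) = Mul(Pow(Add(3, d), -1), Add(-3, d)) (Function('f')(d) = Mul(Add(-3, d), Pow(Add(3, d), -1)) = Mul(Pow(Add(3, d), -1), Add(-3, d)))
Add(Mul(72, Add(Mul(Function('f')(0), -3), 1)), -104) = Add(Mul(72, Add(Mul(Mul(Pow(Add(3, 0), -1), Add(-3, 0)), -3), 1)), -104) = Add(Mul(72, Add(Mul(Mul(Pow(3, -1), -3), -3), 1)), -104) = Add(Mul(72, Add(Mul(Mul(Rational(1, 3), -3), -3), 1)), -104) = Add(Mul(72, Add(Mul(-1, -3), 1)), -104) = Add(Mul(72, Add(3, 1)), -104) = Add(Mul(72, 4), -104) = Add(288, -104) = 184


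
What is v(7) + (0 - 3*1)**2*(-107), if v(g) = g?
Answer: -956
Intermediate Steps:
v(7) + (0 - 3*1)**2*(-107) = 7 + (0 - 3*1)**2*(-107) = 7 + (0 - 3)**2*(-107) = 7 + (-3)**2*(-107) = 7 + 9*(-107) = 7 - 963 = -956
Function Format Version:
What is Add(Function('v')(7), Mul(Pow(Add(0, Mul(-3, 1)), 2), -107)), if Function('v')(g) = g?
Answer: -956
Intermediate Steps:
Add(Function('v')(7), Mul(Pow(Add(0, Mul(-3, 1)), 2), -107)) = Add(7, Mul(Pow(Add(0, Mul(-3, 1)), 2), -107)) = Add(7, Mul(Pow(Add(0, -3), 2), -107)) = Add(7, Mul(Pow(-3, 2), -107)) = Add(7, Mul(9, -107)) = Add(7, -963) = -956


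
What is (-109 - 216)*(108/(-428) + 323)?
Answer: -11223550/107 ≈ -1.0489e+5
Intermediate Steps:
(-109 - 216)*(108/(-428) + 323) = -325*(108*(-1/428) + 323) = -325*(-27/107 + 323) = -325*34534/107 = -11223550/107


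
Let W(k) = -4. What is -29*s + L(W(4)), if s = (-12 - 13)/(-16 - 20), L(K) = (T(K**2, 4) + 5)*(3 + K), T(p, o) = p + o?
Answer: -1625/36 ≈ -45.139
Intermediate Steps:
T(p, o) = o + p
L(K) = (3 + K)*(9 + K**2) (L(K) = ((4 + K**2) + 5)*(3 + K) = (9 + K**2)*(3 + K) = (3 + K)*(9 + K**2))
s = 25/36 (s = -25/(-36) = -25*(-1/36) = 25/36 ≈ 0.69444)
-29*s + L(W(4)) = -29*25/36 + (27 + (-4)**3 + 3*(-4)**2 + 9*(-4)) = -725/36 + (27 - 64 + 3*16 - 36) = -725/36 + (27 - 64 + 48 - 36) = -725/36 - 25 = -1625/36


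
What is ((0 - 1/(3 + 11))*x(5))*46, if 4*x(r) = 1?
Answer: -23/28 ≈ -0.82143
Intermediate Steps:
x(r) = 1/4 (x(r) = (1/4)*1 = 1/4)
((0 - 1/(3 + 11))*x(5))*46 = ((0 - 1/(3 + 11))*(1/4))*46 = ((0 - 1/14)*(1/4))*46 = -1/14*1/4*46 = -1/56*46 = -23/28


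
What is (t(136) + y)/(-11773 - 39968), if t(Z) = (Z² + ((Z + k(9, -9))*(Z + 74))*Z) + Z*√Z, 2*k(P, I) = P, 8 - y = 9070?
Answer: -4022114/51741 - 272*√34/51741 ≈ -77.766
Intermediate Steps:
y = -9062 (y = 8 - 1*9070 = 8 - 9070 = -9062)
k(P, I) = P/2
t(Z) = Z² + Z^(3/2) + Z*(74 + Z)*(9/2 + Z) (t(Z) = (Z² + ((Z + (½)*9)*(Z + 74))*Z) + Z*√Z = (Z² + ((Z + 9/2)*(74 + Z))*Z) + Z^(3/2) = (Z² + ((9/2 + Z)*(74 + Z))*Z) + Z^(3/2) = (Z² + ((74 + Z)*(9/2 + Z))*Z) + Z^(3/2) = (Z² + Z*(74 + Z)*(9/2 + Z)) + Z^(3/2) = Z² + Z^(3/2) + Z*(74 + Z)*(9/2 + Z))
(t(136) + y)/(-11773 - 39968) = ((136³ + 136^(3/2) + 333*136 + (159/2)*136²) - 9062)/(-11773 - 39968) = ((2515456 + 272*√34 + 45288 + (159/2)*18496) - 9062)/(-51741) = ((2515456 + 272*√34 + 45288 + 1470432) - 9062)*(-1/51741) = ((4031176 + 272*√34) - 9062)*(-1/51741) = (4022114 + 272*√34)*(-1/51741) = -4022114/51741 - 272*√34/51741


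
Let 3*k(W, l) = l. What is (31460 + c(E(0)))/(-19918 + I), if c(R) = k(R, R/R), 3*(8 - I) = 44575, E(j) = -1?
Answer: -94381/104305 ≈ -0.90486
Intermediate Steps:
k(W, l) = l/3
I = -44551/3 (I = 8 - 1/3*44575 = 8 - 44575/3 = -44551/3 ≈ -14850.)
c(R) = 1/3 (c(R) = (R/R)/3 = (1/3)*1 = 1/3)
(31460 + c(E(0)))/(-19918 + I) = (31460 + 1/3)/(-19918 - 44551/3) = 94381/(3*(-104305/3)) = (94381/3)*(-3/104305) = -94381/104305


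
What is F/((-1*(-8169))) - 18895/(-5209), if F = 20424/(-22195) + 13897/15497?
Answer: 2308290132031496/636353152388205 ≈ 3.6274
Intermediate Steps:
F = -350731/14954605 (F = 20424*(-1/22195) + 13897*(1/15497) = -888/965 + 13897/15497 = -350731/14954605 ≈ -0.023453)
F/((-1*(-8169))) - 18895/(-5209) = -350731/(14954605*((-1*(-8169)))) - 18895/(-5209) = -350731/14954605/8169 - 18895*(-1/5209) = -350731/14954605*1/8169 + 18895/5209 = -350731/122164168245 + 18895/5209 = 2308290132031496/636353152388205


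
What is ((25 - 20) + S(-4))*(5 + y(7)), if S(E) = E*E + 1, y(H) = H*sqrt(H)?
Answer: 110 + 154*sqrt(7) ≈ 517.45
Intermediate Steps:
y(H) = H**(3/2)
S(E) = 1 + E**2 (S(E) = E**2 + 1 = 1 + E**2)
((25 - 20) + S(-4))*(5 + y(7)) = ((25 - 20) + (1 + (-4)**2))*(5 + 7**(3/2)) = (5 + (1 + 16))*(5 + 7*sqrt(7)) = (5 + 17)*(5 + 7*sqrt(7)) = 22*(5 + 7*sqrt(7)) = 110 + 154*sqrt(7)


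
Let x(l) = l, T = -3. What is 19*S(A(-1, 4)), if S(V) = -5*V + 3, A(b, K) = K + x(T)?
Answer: -38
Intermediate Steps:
A(b, K) = -3 + K (A(b, K) = K - 3 = -3 + K)
S(V) = 3 - 5*V
19*S(A(-1, 4)) = 19*(3 - 5*(-3 + 4)) = 19*(3 - 5*1) = 19*(3 - 5) = 19*(-2) = -38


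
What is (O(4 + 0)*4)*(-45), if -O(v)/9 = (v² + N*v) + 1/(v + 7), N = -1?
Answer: 215460/11 ≈ 19587.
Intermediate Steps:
O(v) = -9*v² - 9/(7 + v) + 9*v (O(v) = -9*((v² - v) + 1/(v + 7)) = -9*((v² - v) + 1/(7 + v)) = -9*(v² + 1/(7 + v) - v) = -9*v² - 9/(7 + v) + 9*v)
(O(4 + 0)*4)*(-45) = ((9*(-1 - (4 + 0)³ - 6*(4 + 0)² + 7*(4 + 0))/(7 + (4 + 0)))*4)*(-45) = ((9*(-1 - 1*4³ - 6*4² + 7*4)/(7 + 4))*4)*(-45) = ((9*(-1 - 1*64 - 6*16 + 28)/11)*4)*(-45) = ((9*(1/11)*(-1 - 64 - 96 + 28))*4)*(-45) = ((9*(1/11)*(-133))*4)*(-45) = -1197/11*4*(-45) = -4788/11*(-45) = 215460/11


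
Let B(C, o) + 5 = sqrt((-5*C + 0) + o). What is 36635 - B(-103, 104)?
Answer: 36640 - sqrt(619) ≈ 36615.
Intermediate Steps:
B(C, o) = -5 + sqrt(o - 5*C) (B(C, o) = -5 + sqrt((-5*C + 0) + o) = -5 + sqrt(-5*C + o) = -5 + sqrt(o - 5*C))
36635 - B(-103, 104) = 36635 - (-5 + sqrt(104 - 5*(-103))) = 36635 - (-5 + sqrt(104 + 515)) = 36635 - (-5 + sqrt(619)) = 36635 + (5 - sqrt(619)) = 36640 - sqrt(619)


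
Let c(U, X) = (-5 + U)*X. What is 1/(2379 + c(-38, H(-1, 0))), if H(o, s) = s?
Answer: 1/2379 ≈ 0.00042034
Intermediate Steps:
c(U, X) = X*(-5 + U)
1/(2379 + c(-38, H(-1, 0))) = 1/(2379 + 0*(-5 - 38)) = 1/(2379 + 0*(-43)) = 1/(2379 + 0) = 1/2379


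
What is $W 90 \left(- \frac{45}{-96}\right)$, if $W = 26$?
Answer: $\frac{8775}{8} \approx 1096.9$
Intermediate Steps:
$W 90 \left(- \frac{45}{-96}\right) = 26 \cdot 90 \left(- \frac{45}{-96}\right) = 2340 \left(\left(-45\right) \left(- \frac{1}{96}\right)\right) = 2340 \cdot \frac{15}{32} = \frac{8775}{8}$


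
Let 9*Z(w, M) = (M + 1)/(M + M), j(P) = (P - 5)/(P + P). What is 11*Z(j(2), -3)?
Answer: 11/27 ≈ 0.40741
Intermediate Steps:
j(P) = (-5 + P)/(2*P) (j(P) = (-5 + P)/((2*P)) = (-5 + P)*(1/(2*P)) = (-5 + P)/(2*P))
Z(w, M) = (1 + M)/(18*M) (Z(w, M) = ((M + 1)/(M + M))/9 = ((1 + M)/((2*M)))/9 = ((1 + M)*(1/(2*M)))/9 = ((1 + M)/(2*M))/9 = (1 + M)/(18*M))
11*Z(j(2), -3) = 11*((1/18)*(1 - 3)/(-3)) = 11*((1/18)*(-⅓)*(-2)) = 11*(1/27) = 11/27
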